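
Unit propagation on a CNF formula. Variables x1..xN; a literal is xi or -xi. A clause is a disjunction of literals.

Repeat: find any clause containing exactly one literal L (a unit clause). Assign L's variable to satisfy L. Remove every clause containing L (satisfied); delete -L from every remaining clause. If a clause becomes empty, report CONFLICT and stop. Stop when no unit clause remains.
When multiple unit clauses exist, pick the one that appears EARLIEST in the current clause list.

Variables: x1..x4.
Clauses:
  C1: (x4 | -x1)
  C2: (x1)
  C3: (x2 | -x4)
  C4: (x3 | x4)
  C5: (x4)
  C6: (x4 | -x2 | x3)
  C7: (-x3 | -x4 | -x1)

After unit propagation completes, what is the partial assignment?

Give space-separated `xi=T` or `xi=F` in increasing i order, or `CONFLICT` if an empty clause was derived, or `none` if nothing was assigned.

Answer: x1=T x2=T x3=F x4=T

Derivation:
unit clause [1] forces x1=T; simplify:
  drop -1 from [4, -1] -> [4]
  drop -1 from [-3, -4, -1] -> [-3, -4]
  satisfied 1 clause(s); 6 remain; assigned so far: [1]
unit clause [4] forces x4=T; simplify:
  drop -4 from [2, -4] -> [2]
  drop -4 from [-3, -4] -> [-3]
  satisfied 4 clause(s); 2 remain; assigned so far: [1, 4]
unit clause [2] forces x2=T; simplify:
  satisfied 1 clause(s); 1 remain; assigned so far: [1, 2, 4]
unit clause [-3] forces x3=F; simplify:
  satisfied 1 clause(s); 0 remain; assigned so far: [1, 2, 3, 4]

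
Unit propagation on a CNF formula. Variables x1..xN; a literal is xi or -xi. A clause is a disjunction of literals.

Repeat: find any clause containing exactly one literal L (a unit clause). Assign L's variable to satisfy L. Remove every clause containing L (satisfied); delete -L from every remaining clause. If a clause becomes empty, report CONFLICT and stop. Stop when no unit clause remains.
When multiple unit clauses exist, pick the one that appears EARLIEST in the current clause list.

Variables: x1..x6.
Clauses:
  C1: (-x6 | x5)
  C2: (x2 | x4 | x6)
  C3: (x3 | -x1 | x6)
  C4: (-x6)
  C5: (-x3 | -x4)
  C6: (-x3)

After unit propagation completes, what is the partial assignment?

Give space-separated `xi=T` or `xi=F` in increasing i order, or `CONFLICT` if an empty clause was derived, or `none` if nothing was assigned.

unit clause [-6] forces x6=F; simplify:
  drop 6 from [2, 4, 6] -> [2, 4]
  drop 6 from [3, -1, 6] -> [3, -1]
  satisfied 2 clause(s); 4 remain; assigned so far: [6]
unit clause [-3] forces x3=F; simplify:
  drop 3 from [3, -1] -> [-1]
  satisfied 2 clause(s); 2 remain; assigned so far: [3, 6]
unit clause [-1] forces x1=F; simplify:
  satisfied 1 clause(s); 1 remain; assigned so far: [1, 3, 6]

Answer: x1=F x3=F x6=F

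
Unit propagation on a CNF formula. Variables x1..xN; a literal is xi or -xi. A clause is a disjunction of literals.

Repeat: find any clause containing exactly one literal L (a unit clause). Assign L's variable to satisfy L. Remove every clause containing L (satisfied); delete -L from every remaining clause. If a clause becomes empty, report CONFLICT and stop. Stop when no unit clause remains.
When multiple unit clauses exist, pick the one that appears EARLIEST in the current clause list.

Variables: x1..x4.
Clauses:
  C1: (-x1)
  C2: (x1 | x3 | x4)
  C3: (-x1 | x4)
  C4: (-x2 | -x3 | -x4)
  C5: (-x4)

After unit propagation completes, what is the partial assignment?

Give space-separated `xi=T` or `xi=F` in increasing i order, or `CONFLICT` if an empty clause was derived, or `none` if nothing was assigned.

Answer: x1=F x3=T x4=F

Derivation:
unit clause [-1] forces x1=F; simplify:
  drop 1 from [1, 3, 4] -> [3, 4]
  satisfied 2 clause(s); 3 remain; assigned so far: [1]
unit clause [-4] forces x4=F; simplify:
  drop 4 from [3, 4] -> [3]
  satisfied 2 clause(s); 1 remain; assigned so far: [1, 4]
unit clause [3] forces x3=T; simplify:
  satisfied 1 clause(s); 0 remain; assigned so far: [1, 3, 4]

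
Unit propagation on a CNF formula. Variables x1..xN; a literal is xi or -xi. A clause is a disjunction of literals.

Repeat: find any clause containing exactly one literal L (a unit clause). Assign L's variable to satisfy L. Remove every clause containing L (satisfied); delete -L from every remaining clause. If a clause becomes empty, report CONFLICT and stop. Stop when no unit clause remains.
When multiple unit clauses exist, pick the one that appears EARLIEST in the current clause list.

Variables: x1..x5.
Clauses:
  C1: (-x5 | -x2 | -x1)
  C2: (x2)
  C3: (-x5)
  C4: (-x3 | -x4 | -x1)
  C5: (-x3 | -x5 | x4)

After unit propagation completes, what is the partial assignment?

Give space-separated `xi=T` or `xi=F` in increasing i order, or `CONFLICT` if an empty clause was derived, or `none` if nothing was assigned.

unit clause [2] forces x2=T; simplify:
  drop -2 from [-5, -2, -1] -> [-5, -1]
  satisfied 1 clause(s); 4 remain; assigned so far: [2]
unit clause [-5] forces x5=F; simplify:
  satisfied 3 clause(s); 1 remain; assigned so far: [2, 5]

Answer: x2=T x5=F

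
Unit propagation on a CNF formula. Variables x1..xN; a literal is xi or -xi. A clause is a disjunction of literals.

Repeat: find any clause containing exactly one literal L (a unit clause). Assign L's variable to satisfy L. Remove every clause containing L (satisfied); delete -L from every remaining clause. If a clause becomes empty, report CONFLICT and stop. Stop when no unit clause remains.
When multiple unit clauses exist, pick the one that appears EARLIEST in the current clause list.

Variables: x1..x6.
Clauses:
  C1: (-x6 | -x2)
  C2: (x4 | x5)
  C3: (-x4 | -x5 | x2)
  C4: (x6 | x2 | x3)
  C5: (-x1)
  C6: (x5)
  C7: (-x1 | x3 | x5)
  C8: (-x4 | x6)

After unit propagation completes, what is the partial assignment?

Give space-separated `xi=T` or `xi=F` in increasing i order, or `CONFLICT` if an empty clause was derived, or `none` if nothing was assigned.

Answer: x1=F x5=T

Derivation:
unit clause [-1] forces x1=F; simplify:
  satisfied 2 clause(s); 6 remain; assigned so far: [1]
unit clause [5] forces x5=T; simplify:
  drop -5 from [-4, -5, 2] -> [-4, 2]
  satisfied 2 clause(s); 4 remain; assigned so far: [1, 5]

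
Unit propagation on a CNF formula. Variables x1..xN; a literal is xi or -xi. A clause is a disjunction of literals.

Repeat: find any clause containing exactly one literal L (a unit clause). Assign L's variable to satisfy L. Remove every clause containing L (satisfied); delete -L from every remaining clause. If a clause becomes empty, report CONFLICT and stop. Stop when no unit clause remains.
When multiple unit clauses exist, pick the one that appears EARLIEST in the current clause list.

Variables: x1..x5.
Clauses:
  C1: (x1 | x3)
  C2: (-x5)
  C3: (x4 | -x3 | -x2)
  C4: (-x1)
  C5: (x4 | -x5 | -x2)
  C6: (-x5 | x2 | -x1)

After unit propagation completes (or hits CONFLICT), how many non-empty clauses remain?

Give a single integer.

unit clause [-5] forces x5=F; simplify:
  satisfied 3 clause(s); 3 remain; assigned so far: [5]
unit clause [-1] forces x1=F; simplify:
  drop 1 from [1, 3] -> [3]
  satisfied 1 clause(s); 2 remain; assigned so far: [1, 5]
unit clause [3] forces x3=T; simplify:
  drop -3 from [4, -3, -2] -> [4, -2]
  satisfied 1 clause(s); 1 remain; assigned so far: [1, 3, 5]

Answer: 1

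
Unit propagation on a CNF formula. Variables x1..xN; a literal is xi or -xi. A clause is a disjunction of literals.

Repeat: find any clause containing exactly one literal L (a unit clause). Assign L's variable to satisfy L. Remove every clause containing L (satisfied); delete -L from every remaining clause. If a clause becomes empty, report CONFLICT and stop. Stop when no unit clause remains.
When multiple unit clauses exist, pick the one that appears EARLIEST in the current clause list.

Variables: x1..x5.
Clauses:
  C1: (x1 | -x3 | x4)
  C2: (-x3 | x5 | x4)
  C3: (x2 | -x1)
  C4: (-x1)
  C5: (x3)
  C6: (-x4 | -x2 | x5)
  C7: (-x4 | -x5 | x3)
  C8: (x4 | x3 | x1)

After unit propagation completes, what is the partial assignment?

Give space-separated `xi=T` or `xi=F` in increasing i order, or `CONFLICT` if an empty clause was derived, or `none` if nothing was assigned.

Answer: x1=F x3=T x4=T

Derivation:
unit clause [-1] forces x1=F; simplify:
  drop 1 from [1, -3, 4] -> [-3, 4]
  drop 1 from [4, 3, 1] -> [4, 3]
  satisfied 2 clause(s); 6 remain; assigned so far: [1]
unit clause [3] forces x3=T; simplify:
  drop -3 from [-3, 4] -> [4]
  drop -3 from [-3, 5, 4] -> [5, 4]
  satisfied 3 clause(s); 3 remain; assigned so far: [1, 3]
unit clause [4] forces x4=T; simplify:
  drop -4 from [-4, -2, 5] -> [-2, 5]
  satisfied 2 clause(s); 1 remain; assigned so far: [1, 3, 4]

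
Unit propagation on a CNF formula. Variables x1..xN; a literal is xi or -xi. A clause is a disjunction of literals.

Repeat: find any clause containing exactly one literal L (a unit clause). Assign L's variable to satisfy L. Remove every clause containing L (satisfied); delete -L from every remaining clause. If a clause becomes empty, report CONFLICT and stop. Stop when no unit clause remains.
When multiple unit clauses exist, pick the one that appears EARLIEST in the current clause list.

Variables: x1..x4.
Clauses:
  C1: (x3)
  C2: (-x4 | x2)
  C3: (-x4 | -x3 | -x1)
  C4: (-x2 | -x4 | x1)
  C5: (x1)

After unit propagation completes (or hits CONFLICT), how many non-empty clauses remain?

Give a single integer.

unit clause [3] forces x3=T; simplify:
  drop -3 from [-4, -3, -1] -> [-4, -1]
  satisfied 1 clause(s); 4 remain; assigned so far: [3]
unit clause [1] forces x1=T; simplify:
  drop -1 from [-4, -1] -> [-4]
  satisfied 2 clause(s); 2 remain; assigned so far: [1, 3]
unit clause [-4] forces x4=F; simplify:
  satisfied 2 clause(s); 0 remain; assigned so far: [1, 3, 4]

Answer: 0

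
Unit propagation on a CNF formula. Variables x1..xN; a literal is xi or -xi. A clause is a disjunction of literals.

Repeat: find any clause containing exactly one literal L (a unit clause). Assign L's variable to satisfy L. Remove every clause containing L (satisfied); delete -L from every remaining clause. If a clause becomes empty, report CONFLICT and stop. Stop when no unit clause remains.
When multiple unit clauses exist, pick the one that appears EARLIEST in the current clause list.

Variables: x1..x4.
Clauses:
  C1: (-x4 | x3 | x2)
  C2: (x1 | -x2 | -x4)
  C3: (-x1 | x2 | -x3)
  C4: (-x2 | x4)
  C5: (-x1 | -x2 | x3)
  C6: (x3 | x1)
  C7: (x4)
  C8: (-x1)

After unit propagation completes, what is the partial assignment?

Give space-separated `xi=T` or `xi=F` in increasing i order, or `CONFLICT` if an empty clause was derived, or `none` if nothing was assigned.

Answer: x1=F x2=F x3=T x4=T

Derivation:
unit clause [4] forces x4=T; simplify:
  drop -4 from [-4, 3, 2] -> [3, 2]
  drop -4 from [1, -2, -4] -> [1, -2]
  satisfied 2 clause(s); 6 remain; assigned so far: [4]
unit clause [-1] forces x1=F; simplify:
  drop 1 from [1, -2] -> [-2]
  drop 1 from [3, 1] -> [3]
  satisfied 3 clause(s); 3 remain; assigned so far: [1, 4]
unit clause [-2] forces x2=F; simplify:
  drop 2 from [3, 2] -> [3]
  satisfied 1 clause(s); 2 remain; assigned so far: [1, 2, 4]
unit clause [3] forces x3=T; simplify:
  satisfied 2 clause(s); 0 remain; assigned so far: [1, 2, 3, 4]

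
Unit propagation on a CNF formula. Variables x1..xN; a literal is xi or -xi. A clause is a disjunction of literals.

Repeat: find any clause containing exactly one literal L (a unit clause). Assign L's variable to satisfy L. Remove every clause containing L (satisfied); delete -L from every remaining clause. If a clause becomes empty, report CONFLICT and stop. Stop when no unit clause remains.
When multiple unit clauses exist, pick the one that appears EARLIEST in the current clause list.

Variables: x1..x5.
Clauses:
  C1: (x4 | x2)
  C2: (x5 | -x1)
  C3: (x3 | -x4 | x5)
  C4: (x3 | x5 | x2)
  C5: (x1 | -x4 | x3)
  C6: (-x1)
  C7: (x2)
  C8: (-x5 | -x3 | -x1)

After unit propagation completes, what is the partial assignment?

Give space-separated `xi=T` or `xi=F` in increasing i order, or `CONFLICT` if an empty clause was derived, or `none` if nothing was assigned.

unit clause [-1] forces x1=F; simplify:
  drop 1 from [1, -4, 3] -> [-4, 3]
  satisfied 3 clause(s); 5 remain; assigned so far: [1]
unit clause [2] forces x2=T; simplify:
  satisfied 3 clause(s); 2 remain; assigned so far: [1, 2]

Answer: x1=F x2=T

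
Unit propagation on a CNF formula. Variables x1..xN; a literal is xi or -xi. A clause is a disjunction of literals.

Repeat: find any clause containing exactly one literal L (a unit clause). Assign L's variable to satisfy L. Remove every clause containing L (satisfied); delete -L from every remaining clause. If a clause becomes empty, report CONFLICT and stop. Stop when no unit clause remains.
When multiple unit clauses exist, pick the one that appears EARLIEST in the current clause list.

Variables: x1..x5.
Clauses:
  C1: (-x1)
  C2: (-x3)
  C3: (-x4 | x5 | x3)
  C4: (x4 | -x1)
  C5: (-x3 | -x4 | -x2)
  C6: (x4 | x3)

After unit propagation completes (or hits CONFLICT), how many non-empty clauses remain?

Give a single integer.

Answer: 0

Derivation:
unit clause [-1] forces x1=F; simplify:
  satisfied 2 clause(s); 4 remain; assigned so far: [1]
unit clause [-3] forces x3=F; simplify:
  drop 3 from [-4, 5, 3] -> [-4, 5]
  drop 3 from [4, 3] -> [4]
  satisfied 2 clause(s); 2 remain; assigned so far: [1, 3]
unit clause [4] forces x4=T; simplify:
  drop -4 from [-4, 5] -> [5]
  satisfied 1 clause(s); 1 remain; assigned so far: [1, 3, 4]
unit clause [5] forces x5=T; simplify:
  satisfied 1 clause(s); 0 remain; assigned so far: [1, 3, 4, 5]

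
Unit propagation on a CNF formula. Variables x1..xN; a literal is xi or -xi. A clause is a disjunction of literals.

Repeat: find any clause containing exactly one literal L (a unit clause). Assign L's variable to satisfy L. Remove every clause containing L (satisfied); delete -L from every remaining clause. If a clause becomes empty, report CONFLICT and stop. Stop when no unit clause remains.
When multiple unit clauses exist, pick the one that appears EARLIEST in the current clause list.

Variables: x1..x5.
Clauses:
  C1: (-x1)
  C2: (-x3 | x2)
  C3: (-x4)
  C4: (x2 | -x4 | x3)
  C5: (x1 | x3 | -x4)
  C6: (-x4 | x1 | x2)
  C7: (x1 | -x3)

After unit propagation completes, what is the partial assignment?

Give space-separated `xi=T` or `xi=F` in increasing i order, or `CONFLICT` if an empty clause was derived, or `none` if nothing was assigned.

Answer: x1=F x3=F x4=F

Derivation:
unit clause [-1] forces x1=F; simplify:
  drop 1 from [1, 3, -4] -> [3, -4]
  drop 1 from [-4, 1, 2] -> [-4, 2]
  drop 1 from [1, -3] -> [-3]
  satisfied 1 clause(s); 6 remain; assigned so far: [1]
unit clause [-4] forces x4=F; simplify:
  satisfied 4 clause(s); 2 remain; assigned so far: [1, 4]
unit clause [-3] forces x3=F; simplify:
  satisfied 2 clause(s); 0 remain; assigned so far: [1, 3, 4]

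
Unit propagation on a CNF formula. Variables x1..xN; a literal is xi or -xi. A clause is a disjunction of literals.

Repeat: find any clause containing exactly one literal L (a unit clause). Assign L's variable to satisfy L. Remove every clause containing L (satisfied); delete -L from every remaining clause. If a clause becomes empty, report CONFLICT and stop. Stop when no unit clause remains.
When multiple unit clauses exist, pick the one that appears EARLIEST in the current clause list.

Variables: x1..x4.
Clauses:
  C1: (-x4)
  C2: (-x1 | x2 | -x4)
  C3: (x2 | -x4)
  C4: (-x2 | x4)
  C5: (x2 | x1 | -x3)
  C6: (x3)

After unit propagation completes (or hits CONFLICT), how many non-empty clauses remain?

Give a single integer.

Answer: 0

Derivation:
unit clause [-4] forces x4=F; simplify:
  drop 4 from [-2, 4] -> [-2]
  satisfied 3 clause(s); 3 remain; assigned so far: [4]
unit clause [-2] forces x2=F; simplify:
  drop 2 from [2, 1, -3] -> [1, -3]
  satisfied 1 clause(s); 2 remain; assigned so far: [2, 4]
unit clause [3] forces x3=T; simplify:
  drop -3 from [1, -3] -> [1]
  satisfied 1 clause(s); 1 remain; assigned so far: [2, 3, 4]
unit clause [1] forces x1=T; simplify:
  satisfied 1 clause(s); 0 remain; assigned so far: [1, 2, 3, 4]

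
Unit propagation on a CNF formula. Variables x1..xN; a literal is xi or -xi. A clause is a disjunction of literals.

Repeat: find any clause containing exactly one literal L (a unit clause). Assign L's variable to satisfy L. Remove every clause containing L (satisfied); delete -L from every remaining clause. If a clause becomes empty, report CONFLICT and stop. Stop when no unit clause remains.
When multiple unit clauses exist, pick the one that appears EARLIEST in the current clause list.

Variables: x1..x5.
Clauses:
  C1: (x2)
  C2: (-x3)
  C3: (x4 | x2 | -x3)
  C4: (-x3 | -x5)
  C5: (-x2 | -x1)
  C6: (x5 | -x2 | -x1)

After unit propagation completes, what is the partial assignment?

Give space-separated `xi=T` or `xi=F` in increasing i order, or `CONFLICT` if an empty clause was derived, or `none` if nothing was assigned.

Answer: x1=F x2=T x3=F

Derivation:
unit clause [2] forces x2=T; simplify:
  drop -2 from [-2, -1] -> [-1]
  drop -2 from [5, -2, -1] -> [5, -1]
  satisfied 2 clause(s); 4 remain; assigned so far: [2]
unit clause [-3] forces x3=F; simplify:
  satisfied 2 clause(s); 2 remain; assigned so far: [2, 3]
unit clause [-1] forces x1=F; simplify:
  satisfied 2 clause(s); 0 remain; assigned so far: [1, 2, 3]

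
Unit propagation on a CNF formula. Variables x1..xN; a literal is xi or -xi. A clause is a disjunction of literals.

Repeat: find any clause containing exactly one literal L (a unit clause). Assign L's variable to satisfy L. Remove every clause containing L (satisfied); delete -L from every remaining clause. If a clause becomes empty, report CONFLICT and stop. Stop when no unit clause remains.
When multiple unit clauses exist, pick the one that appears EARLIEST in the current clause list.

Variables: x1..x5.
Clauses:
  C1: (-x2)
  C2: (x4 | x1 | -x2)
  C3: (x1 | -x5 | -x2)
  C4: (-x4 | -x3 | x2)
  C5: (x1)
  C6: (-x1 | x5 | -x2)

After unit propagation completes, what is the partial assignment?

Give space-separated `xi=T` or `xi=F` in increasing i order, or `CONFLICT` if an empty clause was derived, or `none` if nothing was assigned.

Answer: x1=T x2=F

Derivation:
unit clause [-2] forces x2=F; simplify:
  drop 2 from [-4, -3, 2] -> [-4, -3]
  satisfied 4 clause(s); 2 remain; assigned so far: [2]
unit clause [1] forces x1=T; simplify:
  satisfied 1 clause(s); 1 remain; assigned so far: [1, 2]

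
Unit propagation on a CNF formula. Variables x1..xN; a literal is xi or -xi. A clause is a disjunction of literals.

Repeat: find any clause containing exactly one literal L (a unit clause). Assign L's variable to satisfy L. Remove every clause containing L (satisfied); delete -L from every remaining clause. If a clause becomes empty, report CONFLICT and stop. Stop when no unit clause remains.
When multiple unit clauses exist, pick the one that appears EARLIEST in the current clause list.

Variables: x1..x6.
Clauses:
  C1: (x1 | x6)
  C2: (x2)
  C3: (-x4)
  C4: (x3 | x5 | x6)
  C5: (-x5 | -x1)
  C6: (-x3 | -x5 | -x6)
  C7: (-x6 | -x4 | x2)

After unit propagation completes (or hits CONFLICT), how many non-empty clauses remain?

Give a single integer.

Answer: 4

Derivation:
unit clause [2] forces x2=T; simplify:
  satisfied 2 clause(s); 5 remain; assigned so far: [2]
unit clause [-4] forces x4=F; simplify:
  satisfied 1 clause(s); 4 remain; assigned so far: [2, 4]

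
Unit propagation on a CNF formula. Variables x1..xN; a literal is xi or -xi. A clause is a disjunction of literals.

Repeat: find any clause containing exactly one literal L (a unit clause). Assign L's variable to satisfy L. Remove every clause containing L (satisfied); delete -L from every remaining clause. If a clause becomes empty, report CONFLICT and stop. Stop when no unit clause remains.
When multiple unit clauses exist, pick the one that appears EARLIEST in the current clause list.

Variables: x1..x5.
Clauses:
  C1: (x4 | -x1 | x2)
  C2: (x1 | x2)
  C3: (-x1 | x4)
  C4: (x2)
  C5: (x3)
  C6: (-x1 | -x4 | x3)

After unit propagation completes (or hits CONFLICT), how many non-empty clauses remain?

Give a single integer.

Answer: 1

Derivation:
unit clause [2] forces x2=T; simplify:
  satisfied 3 clause(s); 3 remain; assigned so far: [2]
unit clause [3] forces x3=T; simplify:
  satisfied 2 clause(s); 1 remain; assigned so far: [2, 3]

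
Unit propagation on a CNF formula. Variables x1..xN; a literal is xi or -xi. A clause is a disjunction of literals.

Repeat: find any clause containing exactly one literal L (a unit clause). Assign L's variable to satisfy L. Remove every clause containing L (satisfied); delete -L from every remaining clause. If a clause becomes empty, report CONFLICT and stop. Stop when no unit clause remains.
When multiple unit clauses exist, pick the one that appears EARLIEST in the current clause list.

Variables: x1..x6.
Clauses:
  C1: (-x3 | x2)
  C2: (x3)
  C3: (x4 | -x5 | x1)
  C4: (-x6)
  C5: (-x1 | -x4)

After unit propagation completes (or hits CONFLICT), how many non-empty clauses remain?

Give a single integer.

unit clause [3] forces x3=T; simplify:
  drop -3 from [-3, 2] -> [2]
  satisfied 1 clause(s); 4 remain; assigned so far: [3]
unit clause [2] forces x2=T; simplify:
  satisfied 1 clause(s); 3 remain; assigned so far: [2, 3]
unit clause [-6] forces x6=F; simplify:
  satisfied 1 clause(s); 2 remain; assigned so far: [2, 3, 6]

Answer: 2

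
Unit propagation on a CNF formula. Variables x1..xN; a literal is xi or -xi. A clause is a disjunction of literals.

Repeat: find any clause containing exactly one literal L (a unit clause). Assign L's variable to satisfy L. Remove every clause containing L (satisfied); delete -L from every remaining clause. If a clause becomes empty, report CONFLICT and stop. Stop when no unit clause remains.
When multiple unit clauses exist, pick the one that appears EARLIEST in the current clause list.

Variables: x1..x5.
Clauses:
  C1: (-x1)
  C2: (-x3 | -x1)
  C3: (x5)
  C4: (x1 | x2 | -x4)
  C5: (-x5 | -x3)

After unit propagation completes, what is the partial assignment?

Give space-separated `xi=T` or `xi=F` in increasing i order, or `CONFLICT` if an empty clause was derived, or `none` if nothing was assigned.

Answer: x1=F x3=F x5=T

Derivation:
unit clause [-1] forces x1=F; simplify:
  drop 1 from [1, 2, -4] -> [2, -4]
  satisfied 2 clause(s); 3 remain; assigned so far: [1]
unit clause [5] forces x5=T; simplify:
  drop -5 from [-5, -3] -> [-3]
  satisfied 1 clause(s); 2 remain; assigned so far: [1, 5]
unit clause [-3] forces x3=F; simplify:
  satisfied 1 clause(s); 1 remain; assigned so far: [1, 3, 5]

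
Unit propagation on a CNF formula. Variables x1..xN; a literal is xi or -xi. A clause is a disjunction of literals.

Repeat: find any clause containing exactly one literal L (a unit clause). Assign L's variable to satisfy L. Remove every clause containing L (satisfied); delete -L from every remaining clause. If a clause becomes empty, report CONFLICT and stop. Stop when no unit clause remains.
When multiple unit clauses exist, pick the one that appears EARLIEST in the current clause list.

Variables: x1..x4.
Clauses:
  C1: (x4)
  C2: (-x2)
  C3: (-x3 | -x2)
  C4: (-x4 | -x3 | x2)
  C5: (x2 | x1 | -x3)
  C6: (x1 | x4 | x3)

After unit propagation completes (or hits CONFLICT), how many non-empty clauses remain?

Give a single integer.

unit clause [4] forces x4=T; simplify:
  drop -4 from [-4, -3, 2] -> [-3, 2]
  satisfied 2 clause(s); 4 remain; assigned so far: [4]
unit clause [-2] forces x2=F; simplify:
  drop 2 from [-3, 2] -> [-3]
  drop 2 from [2, 1, -3] -> [1, -3]
  satisfied 2 clause(s); 2 remain; assigned so far: [2, 4]
unit clause [-3] forces x3=F; simplify:
  satisfied 2 clause(s); 0 remain; assigned so far: [2, 3, 4]

Answer: 0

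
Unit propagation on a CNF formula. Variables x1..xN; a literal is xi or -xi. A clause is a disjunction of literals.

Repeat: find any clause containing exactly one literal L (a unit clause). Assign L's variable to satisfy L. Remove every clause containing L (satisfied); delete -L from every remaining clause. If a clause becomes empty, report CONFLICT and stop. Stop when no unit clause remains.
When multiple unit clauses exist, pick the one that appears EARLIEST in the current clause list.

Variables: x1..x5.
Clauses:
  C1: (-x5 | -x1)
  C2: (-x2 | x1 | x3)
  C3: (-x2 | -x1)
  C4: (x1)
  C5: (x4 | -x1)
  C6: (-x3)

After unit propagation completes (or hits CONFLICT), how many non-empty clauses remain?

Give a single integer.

unit clause [1] forces x1=T; simplify:
  drop -1 from [-5, -1] -> [-5]
  drop -1 from [-2, -1] -> [-2]
  drop -1 from [4, -1] -> [4]
  satisfied 2 clause(s); 4 remain; assigned so far: [1]
unit clause [-5] forces x5=F; simplify:
  satisfied 1 clause(s); 3 remain; assigned so far: [1, 5]
unit clause [-2] forces x2=F; simplify:
  satisfied 1 clause(s); 2 remain; assigned so far: [1, 2, 5]
unit clause [4] forces x4=T; simplify:
  satisfied 1 clause(s); 1 remain; assigned so far: [1, 2, 4, 5]
unit clause [-3] forces x3=F; simplify:
  satisfied 1 clause(s); 0 remain; assigned so far: [1, 2, 3, 4, 5]

Answer: 0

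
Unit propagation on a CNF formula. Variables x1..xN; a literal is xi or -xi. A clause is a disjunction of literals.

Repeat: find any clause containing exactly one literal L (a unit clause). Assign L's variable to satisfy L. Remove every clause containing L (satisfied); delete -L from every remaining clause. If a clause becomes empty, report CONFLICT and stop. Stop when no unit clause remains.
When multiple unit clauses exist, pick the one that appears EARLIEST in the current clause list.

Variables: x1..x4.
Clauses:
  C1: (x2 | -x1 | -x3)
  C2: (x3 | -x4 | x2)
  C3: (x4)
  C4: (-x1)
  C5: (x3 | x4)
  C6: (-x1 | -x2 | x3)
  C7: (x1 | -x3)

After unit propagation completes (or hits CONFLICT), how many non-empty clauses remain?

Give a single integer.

Answer: 0

Derivation:
unit clause [4] forces x4=T; simplify:
  drop -4 from [3, -4, 2] -> [3, 2]
  satisfied 2 clause(s); 5 remain; assigned so far: [4]
unit clause [-1] forces x1=F; simplify:
  drop 1 from [1, -3] -> [-3]
  satisfied 3 clause(s); 2 remain; assigned so far: [1, 4]
unit clause [-3] forces x3=F; simplify:
  drop 3 from [3, 2] -> [2]
  satisfied 1 clause(s); 1 remain; assigned so far: [1, 3, 4]
unit clause [2] forces x2=T; simplify:
  satisfied 1 clause(s); 0 remain; assigned so far: [1, 2, 3, 4]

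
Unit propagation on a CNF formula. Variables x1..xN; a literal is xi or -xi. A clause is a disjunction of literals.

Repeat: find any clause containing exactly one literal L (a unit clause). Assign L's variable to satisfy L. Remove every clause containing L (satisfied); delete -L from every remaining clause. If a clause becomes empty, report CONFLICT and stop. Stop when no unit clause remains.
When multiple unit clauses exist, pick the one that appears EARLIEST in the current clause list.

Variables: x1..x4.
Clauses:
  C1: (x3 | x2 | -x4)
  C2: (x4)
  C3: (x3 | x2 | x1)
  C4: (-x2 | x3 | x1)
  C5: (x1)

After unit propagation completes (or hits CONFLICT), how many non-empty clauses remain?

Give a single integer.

Answer: 1

Derivation:
unit clause [4] forces x4=T; simplify:
  drop -4 from [3, 2, -4] -> [3, 2]
  satisfied 1 clause(s); 4 remain; assigned so far: [4]
unit clause [1] forces x1=T; simplify:
  satisfied 3 clause(s); 1 remain; assigned so far: [1, 4]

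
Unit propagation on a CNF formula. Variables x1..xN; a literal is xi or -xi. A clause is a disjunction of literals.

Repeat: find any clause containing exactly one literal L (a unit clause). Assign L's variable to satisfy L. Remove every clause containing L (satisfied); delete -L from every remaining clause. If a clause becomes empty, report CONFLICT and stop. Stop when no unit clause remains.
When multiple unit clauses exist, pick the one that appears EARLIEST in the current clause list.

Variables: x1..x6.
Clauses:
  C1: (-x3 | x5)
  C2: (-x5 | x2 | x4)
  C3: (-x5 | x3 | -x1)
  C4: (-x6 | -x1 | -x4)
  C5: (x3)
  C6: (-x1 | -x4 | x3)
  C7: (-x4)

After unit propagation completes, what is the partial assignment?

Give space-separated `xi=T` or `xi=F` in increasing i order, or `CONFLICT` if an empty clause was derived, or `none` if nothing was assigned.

unit clause [3] forces x3=T; simplify:
  drop -3 from [-3, 5] -> [5]
  satisfied 3 clause(s); 4 remain; assigned so far: [3]
unit clause [5] forces x5=T; simplify:
  drop -5 from [-5, 2, 4] -> [2, 4]
  satisfied 1 clause(s); 3 remain; assigned so far: [3, 5]
unit clause [-4] forces x4=F; simplify:
  drop 4 from [2, 4] -> [2]
  satisfied 2 clause(s); 1 remain; assigned so far: [3, 4, 5]
unit clause [2] forces x2=T; simplify:
  satisfied 1 clause(s); 0 remain; assigned so far: [2, 3, 4, 5]

Answer: x2=T x3=T x4=F x5=T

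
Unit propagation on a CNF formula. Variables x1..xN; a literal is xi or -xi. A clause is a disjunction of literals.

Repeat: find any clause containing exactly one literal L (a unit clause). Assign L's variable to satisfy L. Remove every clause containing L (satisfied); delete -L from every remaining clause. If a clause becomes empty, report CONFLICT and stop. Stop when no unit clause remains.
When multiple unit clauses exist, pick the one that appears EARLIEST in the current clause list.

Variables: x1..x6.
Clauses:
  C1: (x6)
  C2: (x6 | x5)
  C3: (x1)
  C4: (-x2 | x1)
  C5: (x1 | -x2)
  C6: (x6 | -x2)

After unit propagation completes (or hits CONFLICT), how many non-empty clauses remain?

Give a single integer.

Answer: 0

Derivation:
unit clause [6] forces x6=T; simplify:
  satisfied 3 clause(s); 3 remain; assigned so far: [6]
unit clause [1] forces x1=T; simplify:
  satisfied 3 clause(s); 0 remain; assigned so far: [1, 6]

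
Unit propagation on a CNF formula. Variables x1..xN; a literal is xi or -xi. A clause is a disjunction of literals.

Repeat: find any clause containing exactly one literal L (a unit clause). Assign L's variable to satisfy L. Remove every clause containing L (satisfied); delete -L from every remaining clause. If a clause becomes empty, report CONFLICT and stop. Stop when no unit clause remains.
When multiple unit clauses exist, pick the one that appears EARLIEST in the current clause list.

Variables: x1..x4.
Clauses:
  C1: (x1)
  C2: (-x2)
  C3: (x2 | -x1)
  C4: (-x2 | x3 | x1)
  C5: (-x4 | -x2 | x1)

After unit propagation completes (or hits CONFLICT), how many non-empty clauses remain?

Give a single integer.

Answer: 0

Derivation:
unit clause [1] forces x1=T; simplify:
  drop -1 from [2, -1] -> [2]
  satisfied 3 clause(s); 2 remain; assigned so far: [1]
unit clause [-2] forces x2=F; simplify:
  drop 2 from [2] -> [] (empty!)
  satisfied 1 clause(s); 1 remain; assigned so far: [1, 2]
CONFLICT (empty clause)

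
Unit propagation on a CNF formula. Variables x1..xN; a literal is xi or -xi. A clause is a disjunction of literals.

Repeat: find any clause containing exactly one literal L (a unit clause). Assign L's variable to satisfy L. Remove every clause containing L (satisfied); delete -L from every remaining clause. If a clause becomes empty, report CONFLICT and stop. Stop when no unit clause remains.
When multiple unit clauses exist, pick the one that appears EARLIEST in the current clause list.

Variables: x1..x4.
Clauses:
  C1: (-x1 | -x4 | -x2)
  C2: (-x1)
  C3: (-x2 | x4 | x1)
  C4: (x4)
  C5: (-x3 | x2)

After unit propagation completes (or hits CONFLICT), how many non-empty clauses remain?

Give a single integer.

unit clause [-1] forces x1=F; simplify:
  drop 1 from [-2, 4, 1] -> [-2, 4]
  satisfied 2 clause(s); 3 remain; assigned so far: [1]
unit clause [4] forces x4=T; simplify:
  satisfied 2 clause(s); 1 remain; assigned so far: [1, 4]

Answer: 1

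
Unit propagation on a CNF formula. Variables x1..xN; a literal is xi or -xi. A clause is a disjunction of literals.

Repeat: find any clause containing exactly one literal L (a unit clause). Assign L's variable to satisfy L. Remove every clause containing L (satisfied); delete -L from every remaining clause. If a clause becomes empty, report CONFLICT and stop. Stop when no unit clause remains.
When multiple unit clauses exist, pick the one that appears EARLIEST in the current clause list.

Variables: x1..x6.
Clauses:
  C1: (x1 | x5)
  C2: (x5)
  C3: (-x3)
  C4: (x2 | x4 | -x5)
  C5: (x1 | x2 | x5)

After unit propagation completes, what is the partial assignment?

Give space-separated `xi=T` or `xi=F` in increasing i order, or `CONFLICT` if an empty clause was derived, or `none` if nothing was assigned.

Answer: x3=F x5=T

Derivation:
unit clause [5] forces x5=T; simplify:
  drop -5 from [2, 4, -5] -> [2, 4]
  satisfied 3 clause(s); 2 remain; assigned so far: [5]
unit clause [-3] forces x3=F; simplify:
  satisfied 1 clause(s); 1 remain; assigned so far: [3, 5]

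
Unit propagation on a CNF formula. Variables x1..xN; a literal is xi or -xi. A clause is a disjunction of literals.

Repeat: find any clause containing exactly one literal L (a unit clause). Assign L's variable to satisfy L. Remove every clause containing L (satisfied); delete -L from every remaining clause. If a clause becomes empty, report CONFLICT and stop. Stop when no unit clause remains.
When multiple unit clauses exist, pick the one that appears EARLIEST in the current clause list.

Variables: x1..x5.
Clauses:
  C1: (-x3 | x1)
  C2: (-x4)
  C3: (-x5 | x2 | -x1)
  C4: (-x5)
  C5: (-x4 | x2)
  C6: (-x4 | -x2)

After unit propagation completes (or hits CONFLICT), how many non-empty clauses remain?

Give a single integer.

Answer: 1

Derivation:
unit clause [-4] forces x4=F; simplify:
  satisfied 3 clause(s); 3 remain; assigned so far: [4]
unit clause [-5] forces x5=F; simplify:
  satisfied 2 clause(s); 1 remain; assigned so far: [4, 5]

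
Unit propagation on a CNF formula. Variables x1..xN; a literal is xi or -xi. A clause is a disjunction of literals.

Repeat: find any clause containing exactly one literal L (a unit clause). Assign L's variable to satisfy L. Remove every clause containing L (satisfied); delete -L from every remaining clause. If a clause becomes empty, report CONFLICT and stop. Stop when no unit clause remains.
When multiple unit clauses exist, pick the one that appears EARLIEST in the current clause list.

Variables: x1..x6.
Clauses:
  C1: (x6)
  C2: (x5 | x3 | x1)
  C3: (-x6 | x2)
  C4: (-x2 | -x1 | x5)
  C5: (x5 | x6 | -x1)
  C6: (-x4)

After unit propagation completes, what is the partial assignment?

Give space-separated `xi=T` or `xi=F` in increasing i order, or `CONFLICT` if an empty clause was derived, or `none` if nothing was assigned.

unit clause [6] forces x6=T; simplify:
  drop -6 from [-6, 2] -> [2]
  satisfied 2 clause(s); 4 remain; assigned so far: [6]
unit clause [2] forces x2=T; simplify:
  drop -2 from [-2, -1, 5] -> [-1, 5]
  satisfied 1 clause(s); 3 remain; assigned so far: [2, 6]
unit clause [-4] forces x4=F; simplify:
  satisfied 1 clause(s); 2 remain; assigned so far: [2, 4, 6]

Answer: x2=T x4=F x6=T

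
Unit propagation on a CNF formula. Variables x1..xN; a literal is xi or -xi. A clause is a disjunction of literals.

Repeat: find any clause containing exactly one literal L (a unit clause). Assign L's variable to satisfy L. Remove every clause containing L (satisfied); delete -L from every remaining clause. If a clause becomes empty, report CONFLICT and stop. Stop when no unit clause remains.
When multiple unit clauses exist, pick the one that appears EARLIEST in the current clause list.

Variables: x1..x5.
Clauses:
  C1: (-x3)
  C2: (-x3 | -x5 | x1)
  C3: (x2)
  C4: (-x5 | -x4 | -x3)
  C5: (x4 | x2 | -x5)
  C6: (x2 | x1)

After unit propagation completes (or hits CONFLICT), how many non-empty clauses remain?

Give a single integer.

Answer: 0

Derivation:
unit clause [-3] forces x3=F; simplify:
  satisfied 3 clause(s); 3 remain; assigned so far: [3]
unit clause [2] forces x2=T; simplify:
  satisfied 3 clause(s); 0 remain; assigned so far: [2, 3]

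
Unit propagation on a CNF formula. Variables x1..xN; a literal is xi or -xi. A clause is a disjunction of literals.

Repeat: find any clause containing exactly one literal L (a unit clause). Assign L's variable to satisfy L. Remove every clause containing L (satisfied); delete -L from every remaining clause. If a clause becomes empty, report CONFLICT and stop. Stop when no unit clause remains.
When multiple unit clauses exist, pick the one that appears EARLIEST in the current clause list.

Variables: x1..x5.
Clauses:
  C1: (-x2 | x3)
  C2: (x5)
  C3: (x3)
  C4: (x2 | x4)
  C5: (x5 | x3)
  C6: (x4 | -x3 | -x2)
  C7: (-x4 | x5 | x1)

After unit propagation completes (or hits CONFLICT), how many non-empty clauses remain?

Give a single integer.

unit clause [5] forces x5=T; simplify:
  satisfied 3 clause(s); 4 remain; assigned so far: [5]
unit clause [3] forces x3=T; simplify:
  drop -3 from [4, -3, -2] -> [4, -2]
  satisfied 2 clause(s); 2 remain; assigned so far: [3, 5]

Answer: 2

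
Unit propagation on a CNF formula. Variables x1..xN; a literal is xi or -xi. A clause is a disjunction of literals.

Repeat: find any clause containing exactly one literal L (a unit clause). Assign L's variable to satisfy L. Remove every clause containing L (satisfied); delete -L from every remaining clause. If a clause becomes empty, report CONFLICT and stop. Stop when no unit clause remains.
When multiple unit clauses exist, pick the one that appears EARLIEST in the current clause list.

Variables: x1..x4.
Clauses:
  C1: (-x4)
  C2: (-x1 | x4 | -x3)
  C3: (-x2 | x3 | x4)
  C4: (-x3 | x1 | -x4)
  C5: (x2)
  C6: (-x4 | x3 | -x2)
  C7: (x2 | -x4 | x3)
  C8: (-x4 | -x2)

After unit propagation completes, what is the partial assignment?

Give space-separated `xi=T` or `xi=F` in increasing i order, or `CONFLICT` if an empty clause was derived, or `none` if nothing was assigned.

unit clause [-4] forces x4=F; simplify:
  drop 4 from [-1, 4, -3] -> [-1, -3]
  drop 4 from [-2, 3, 4] -> [-2, 3]
  satisfied 5 clause(s); 3 remain; assigned so far: [4]
unit clause [2] forces x2=T; simplify:
  drop -2 from [-2, 3] -> [3]
  satisfied 1 clause(s); 2 remain; assigned so far: [2, 4]
unit clause [3] forces x3=T; simplify:
  drop -3 from [-1, -3] -> [-1]
  satisfied 1 clause(s); 1 remain; assigned so far: [2, 3, 4]
unit clause [-1] forces x1=F; simplify:
  satisfied 1 clause(s); 0 remain; assigned so far: [1, 2, 3, 4]

Answer: x1=F x2=T x3=T x4=F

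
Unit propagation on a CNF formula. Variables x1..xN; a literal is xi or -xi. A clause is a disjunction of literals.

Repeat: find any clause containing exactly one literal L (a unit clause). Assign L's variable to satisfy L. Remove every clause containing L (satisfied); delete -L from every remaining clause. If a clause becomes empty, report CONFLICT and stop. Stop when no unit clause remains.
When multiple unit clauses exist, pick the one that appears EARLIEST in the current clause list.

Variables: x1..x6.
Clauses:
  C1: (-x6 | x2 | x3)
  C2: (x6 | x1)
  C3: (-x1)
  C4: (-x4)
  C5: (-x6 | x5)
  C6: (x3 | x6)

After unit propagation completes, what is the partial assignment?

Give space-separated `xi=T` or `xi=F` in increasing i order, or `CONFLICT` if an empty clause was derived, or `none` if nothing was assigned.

unit clause [-1] forces x1=F; simplify:
  drop 1 from [6, 1] -> [6]
  satisfied 1 clause(s); 5 remain; assigned so far: [1]
unit clause [6] forces x6=T; simplify:
  drop -6 from [-6, 2, 3] -> [2, 3]
  drop -6 from [-6, 5] -> [5]
  satisfied 2 clause(s); 3 remain; assigned so far: [1, 6]
unit clause [-4] forces x4=F; simplify:
  satisfied 1 clause(s); 2 remain; assigned so far: [1, 4, 6]
unit clause [5] forces x5=T; simplify:
  satisfied 1 clause(s); 1 remain; assigned so far: [1, 4, 5, 6]

Answer: x1=F x4=F x5=T x6=T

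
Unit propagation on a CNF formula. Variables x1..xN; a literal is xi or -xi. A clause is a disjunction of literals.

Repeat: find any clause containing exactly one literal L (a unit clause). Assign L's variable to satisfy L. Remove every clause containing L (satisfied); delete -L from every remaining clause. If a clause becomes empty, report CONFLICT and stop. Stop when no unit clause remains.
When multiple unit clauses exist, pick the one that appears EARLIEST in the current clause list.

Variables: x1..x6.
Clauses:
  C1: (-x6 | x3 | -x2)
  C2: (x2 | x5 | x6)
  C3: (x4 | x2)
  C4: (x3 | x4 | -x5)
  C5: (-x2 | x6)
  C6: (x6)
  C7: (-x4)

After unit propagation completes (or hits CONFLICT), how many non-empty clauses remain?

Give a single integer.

unit clause [6] forces x6=T; simplify:
  drop -6 from [-6, 3, -2] -> [3, -2]
  satisfied 3 clause(s); 4 remain; assigned so far: [6]
unit clause [-4] forces x4=F; simplify:
  drop 4 from [4, 2] -> [2]
  drop 4 from [3, 4, -5] -> [3, -5]
  satisfied 1 clause(s); 3 remain; assigned so far: [4, 6]
unit clause [2] forces x2=T; simplify:
  drop -2 from [3, -2] -> [3]
  satisfied 1 clause(s); 2 remain; assigned so far: [2, 4, 6]
unit clause [3] forces x3=T; simplify:
  satisfied 2 clause(s); 0 remain; assigned so far: [2, 3, 4, 6]

Answer: 0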